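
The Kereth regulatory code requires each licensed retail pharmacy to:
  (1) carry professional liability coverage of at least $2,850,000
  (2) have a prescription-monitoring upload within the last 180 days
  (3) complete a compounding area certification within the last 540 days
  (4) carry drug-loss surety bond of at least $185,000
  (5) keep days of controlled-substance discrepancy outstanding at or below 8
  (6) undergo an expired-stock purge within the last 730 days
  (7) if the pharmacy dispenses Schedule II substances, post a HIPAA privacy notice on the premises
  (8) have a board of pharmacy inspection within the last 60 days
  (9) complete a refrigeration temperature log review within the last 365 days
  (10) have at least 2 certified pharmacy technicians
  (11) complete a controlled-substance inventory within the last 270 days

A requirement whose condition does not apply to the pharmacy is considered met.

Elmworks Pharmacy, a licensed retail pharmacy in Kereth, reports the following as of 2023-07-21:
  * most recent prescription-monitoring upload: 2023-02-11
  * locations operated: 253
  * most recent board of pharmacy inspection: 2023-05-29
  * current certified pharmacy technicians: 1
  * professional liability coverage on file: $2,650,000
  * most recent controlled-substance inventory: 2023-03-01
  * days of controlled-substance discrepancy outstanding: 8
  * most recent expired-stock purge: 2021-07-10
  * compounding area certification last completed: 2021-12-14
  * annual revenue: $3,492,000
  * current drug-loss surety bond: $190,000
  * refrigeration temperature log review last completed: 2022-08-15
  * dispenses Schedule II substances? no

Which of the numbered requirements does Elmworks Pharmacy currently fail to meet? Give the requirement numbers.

1, 3, 6, 10

1. professional liability coverage $2,650,000 < $2,850,000 → not met
2. prescription-monitoring upload 160 days ago vs limit 180 → met
3. compounding area certification 584 days ago vs limit 540 → not met
4. drug-loss surety bond $190,000 ≥ $185,000 → met
5. days of controlled-substance discrepancy outstanding 8 ≤ 8 → met
6. expired-stock purge 741 days ago vs limit 730 → not met
7. condition 'dispenses Schedule II substances' does not hold → requirement n/a → met
8. board of pharmacy inspection 53 days ago vs limit 60 → met
9. refrigeration temperature log review 340 days ago vs limit 365 → met
10. certified pharmacy technicians 1 < 2 → not met
11. controlled-substance inventory 142 days ago vs limit 270 → met
Not met: 1, 3, 6, 10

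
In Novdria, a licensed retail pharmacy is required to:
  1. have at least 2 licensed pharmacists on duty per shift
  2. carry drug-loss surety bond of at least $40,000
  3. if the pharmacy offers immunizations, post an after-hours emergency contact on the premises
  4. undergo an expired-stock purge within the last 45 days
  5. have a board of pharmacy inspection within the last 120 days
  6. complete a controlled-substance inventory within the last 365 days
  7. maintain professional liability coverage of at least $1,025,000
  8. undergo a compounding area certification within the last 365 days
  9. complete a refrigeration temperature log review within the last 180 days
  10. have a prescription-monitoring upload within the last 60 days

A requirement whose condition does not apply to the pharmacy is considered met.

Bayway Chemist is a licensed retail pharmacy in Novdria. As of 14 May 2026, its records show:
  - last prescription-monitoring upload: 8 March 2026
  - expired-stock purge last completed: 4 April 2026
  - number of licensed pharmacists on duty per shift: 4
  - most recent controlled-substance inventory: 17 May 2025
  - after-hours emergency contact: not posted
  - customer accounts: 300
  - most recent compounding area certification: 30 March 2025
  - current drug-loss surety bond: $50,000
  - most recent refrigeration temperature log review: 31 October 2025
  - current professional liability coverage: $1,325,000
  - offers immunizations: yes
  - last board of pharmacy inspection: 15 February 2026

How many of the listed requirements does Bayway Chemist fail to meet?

4

1. licensed pharmacists on duty per shift 4 ≥ 2 → met
2. drug-loss surety bond $50,000 ≥ $40,000 → met
3. condition 'offers immunizations' holds; after-hours emergency contact absent → not met
4. expired-stock purge 40 days ago vs limit 45 → met
5. board of pharmacy inspection 88 days ago vs limit 120 → met
6. controlled-substance inventory 362 days ago vs limit 365 → met
7. professional liability coverage $1,325,000 ≥ $1,025,000 → met
8. compounding area certification 410 days ago vs limit 365 → not met
9. refrigeration temperature log review 195 days ago vs limit 180 → not met
10. prescription-monitoring upload 67 days ago vs limit 60 → not met
Not met: 4 of 10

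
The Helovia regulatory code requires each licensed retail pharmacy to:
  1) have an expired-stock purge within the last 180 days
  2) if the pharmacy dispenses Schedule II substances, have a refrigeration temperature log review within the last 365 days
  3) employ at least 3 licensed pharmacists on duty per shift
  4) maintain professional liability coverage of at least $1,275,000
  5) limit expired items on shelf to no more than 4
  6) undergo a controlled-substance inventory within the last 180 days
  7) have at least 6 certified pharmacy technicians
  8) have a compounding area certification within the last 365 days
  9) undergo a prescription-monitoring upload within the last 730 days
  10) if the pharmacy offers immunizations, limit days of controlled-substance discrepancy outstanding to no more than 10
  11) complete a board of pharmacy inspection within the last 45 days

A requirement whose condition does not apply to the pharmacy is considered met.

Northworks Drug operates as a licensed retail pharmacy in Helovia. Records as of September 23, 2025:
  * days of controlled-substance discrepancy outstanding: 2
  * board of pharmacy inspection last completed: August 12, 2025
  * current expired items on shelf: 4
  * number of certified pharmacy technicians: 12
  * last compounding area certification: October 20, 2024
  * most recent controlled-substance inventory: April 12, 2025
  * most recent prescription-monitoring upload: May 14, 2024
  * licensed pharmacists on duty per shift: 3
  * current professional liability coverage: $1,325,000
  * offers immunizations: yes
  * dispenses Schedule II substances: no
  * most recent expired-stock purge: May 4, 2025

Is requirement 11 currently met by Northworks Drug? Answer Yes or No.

11. board of pharmacy inspection 42 days ago vs limit 45 → met

Yes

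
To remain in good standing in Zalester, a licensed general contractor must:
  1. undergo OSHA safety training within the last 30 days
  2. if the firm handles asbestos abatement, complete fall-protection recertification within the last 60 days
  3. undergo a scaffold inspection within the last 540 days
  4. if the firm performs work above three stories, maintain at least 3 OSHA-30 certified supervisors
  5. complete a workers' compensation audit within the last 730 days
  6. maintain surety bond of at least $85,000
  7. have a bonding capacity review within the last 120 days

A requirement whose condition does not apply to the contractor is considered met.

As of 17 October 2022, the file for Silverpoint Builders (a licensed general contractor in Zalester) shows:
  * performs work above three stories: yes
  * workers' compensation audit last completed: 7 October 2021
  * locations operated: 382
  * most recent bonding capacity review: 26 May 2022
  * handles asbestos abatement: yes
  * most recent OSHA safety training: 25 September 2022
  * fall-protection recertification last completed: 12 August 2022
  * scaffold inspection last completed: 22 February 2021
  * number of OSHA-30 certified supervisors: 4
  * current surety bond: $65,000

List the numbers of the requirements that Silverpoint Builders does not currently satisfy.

2, 3, 6, 7

1. OSHA safety training 22 days ago vs limit 30 → met
2. condition 'handles asbestos abatement' holds; fall-protection recertification 66 days ago vs limit 60 → not met
3. scaffold inspection 602 days ago vs limit 540 → not met
4. condition 'performs work above three stories' holds; OSHA-30 certified supervisors 4 ≥ 3 → met
5. workers' compensation audit 375 days ago vs limit 730 → met
6. surety bond $65,000 < $85,000 → not met
7. bonding capacity review 144 days ago vs limit 120 → not met
Not met: 2, 3, 6, 7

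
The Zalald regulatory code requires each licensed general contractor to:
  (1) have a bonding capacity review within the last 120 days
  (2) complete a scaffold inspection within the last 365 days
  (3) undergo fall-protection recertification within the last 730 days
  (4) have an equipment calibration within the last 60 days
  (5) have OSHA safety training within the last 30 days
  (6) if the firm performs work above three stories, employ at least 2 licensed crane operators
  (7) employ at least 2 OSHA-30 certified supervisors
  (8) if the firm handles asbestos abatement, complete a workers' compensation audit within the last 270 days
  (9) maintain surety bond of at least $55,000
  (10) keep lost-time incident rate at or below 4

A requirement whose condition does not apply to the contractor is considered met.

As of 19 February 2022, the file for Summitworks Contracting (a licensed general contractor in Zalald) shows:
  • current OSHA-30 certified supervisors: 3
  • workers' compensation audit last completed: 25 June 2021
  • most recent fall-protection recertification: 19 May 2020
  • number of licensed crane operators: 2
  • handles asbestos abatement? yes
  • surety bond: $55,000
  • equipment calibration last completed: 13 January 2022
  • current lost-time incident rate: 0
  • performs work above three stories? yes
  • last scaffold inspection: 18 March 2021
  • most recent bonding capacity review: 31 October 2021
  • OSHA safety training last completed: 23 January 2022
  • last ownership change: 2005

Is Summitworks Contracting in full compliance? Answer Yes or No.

Yes

1. bonding capacity review 111 days ago vs limit 120 → met
2. scaffold inspection 338 days ago vs limit 365 → met
3. fall-protection recertification 641 days ago vs limit 730 → met
4. equipment calibration 37 days ago vs limit 60 → met
5. OSHA safety training 27 days ago vs limit 30 → met
6. condition 'performs work above three stories' holds; licensed crane operators 2 ≥ 2 → met
7. OSHA-30 certified supervisors 3 ≥ 2 → met
8. condition 'handles asbestos abatement' holds; workers' compensation audit 239 days ago vs limit 270 → met
9. surety bond $55,000 ≥ $55,000 → met
10. lost-time incident rate 0 ≤ 4 → met
All met.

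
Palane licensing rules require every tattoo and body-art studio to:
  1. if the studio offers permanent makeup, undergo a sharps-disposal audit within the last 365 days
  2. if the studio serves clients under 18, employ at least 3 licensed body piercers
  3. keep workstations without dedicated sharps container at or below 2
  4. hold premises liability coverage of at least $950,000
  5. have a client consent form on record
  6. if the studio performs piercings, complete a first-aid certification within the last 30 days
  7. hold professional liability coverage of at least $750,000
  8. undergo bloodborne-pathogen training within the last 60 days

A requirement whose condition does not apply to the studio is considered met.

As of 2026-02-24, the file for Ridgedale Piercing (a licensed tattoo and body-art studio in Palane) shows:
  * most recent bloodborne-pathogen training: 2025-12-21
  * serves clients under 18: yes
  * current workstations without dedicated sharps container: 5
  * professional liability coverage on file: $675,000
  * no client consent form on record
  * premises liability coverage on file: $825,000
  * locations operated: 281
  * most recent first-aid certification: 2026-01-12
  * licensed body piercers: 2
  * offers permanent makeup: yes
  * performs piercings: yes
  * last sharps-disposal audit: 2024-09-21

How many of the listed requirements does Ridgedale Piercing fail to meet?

8

1. condition 'offers permanent makeup' holds; sharps-disposal audit 521 days ago vs limit 365 → not met
2. condition 'serves clients under 18' holds; licensed body piercers 2 < 3 → not met
3. workstations without dedicated sharps container 5 > 2 → not met
4. premises liability coverage $825,000 < $950,000 → not met
5. client consent form absent → not met
6. condition 'performs piercings' holds; first-aid certification 43 days ago vs limit 30 → not met
7. professional liability coverage $675,000 < $750,000 → not met
8. bloodborne-pathogen training 65 days ago vs limit 60 → not met
Not met: 8 of 8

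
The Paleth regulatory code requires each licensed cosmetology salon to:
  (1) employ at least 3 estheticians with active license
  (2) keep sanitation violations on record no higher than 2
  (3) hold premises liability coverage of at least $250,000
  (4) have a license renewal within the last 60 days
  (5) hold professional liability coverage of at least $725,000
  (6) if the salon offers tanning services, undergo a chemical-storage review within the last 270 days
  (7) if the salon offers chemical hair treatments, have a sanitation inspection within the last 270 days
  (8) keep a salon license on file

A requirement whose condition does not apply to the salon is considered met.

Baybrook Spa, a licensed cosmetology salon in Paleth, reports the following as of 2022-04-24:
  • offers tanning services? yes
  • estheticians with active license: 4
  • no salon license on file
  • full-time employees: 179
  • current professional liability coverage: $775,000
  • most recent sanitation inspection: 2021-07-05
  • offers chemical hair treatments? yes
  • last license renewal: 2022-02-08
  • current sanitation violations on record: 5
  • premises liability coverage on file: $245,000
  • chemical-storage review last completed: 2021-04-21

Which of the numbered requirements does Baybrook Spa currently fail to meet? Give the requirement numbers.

1. estheticians with active license 4 ≥ 3 → met
2. sanitation violations on record 5 > 2 → not met
3. premises liability coverage $245,000 < $250,000 → not met
4. license renewal 75 days ago vs limit 60 → not met
5. professional liability coverage $775,000 ≥ $725,000 → met
6. condition 'offers tanning services' holds; chemical-storage review 368 days ago vs limit 270 → not met
7. condition 'offers chemical hair treatments' holds; sanitation inspection 293 days ago vs limit 270 → not met
8. salon license absent → not met
Not met: 2, 3, 4, 6, 7, 8

2, 3, 4, 6, 7, 8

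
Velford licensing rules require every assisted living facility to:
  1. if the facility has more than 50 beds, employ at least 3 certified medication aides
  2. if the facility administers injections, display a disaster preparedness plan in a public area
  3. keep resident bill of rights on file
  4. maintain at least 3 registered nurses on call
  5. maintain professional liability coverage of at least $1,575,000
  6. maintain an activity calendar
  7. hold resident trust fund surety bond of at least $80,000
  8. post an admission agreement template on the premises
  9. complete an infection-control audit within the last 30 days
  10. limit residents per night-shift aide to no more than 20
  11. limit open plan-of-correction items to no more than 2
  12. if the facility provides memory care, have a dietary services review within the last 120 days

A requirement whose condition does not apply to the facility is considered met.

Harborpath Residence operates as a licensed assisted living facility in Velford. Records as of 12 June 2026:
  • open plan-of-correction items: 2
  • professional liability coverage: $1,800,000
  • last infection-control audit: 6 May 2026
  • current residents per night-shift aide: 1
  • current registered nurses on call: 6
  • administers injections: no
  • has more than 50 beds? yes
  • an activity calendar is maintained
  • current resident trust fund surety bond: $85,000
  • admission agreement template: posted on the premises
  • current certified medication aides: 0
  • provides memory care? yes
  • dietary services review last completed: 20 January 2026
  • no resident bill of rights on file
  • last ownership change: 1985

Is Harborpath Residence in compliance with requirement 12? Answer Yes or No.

No

12. condition 'provides memory care' holds; dietary services review 143 days ago vs limit 120 → not met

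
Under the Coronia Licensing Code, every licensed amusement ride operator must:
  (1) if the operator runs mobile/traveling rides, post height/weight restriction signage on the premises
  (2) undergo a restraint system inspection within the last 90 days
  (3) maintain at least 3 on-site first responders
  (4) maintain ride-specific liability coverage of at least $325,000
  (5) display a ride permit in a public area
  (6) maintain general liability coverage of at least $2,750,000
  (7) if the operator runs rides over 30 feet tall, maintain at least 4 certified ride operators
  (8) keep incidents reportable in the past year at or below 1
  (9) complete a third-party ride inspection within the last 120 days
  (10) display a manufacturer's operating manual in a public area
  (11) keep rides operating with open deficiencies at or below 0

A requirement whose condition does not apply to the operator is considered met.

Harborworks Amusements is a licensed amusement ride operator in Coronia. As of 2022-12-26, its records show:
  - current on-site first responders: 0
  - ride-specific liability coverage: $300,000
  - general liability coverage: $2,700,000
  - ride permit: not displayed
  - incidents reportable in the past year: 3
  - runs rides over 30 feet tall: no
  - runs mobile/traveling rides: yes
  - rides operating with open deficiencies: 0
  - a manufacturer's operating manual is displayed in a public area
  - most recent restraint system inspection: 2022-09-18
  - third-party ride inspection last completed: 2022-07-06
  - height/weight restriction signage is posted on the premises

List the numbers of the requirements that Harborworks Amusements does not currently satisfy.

1. condition 'runs mobile/traveling rides' holds; height/weight restriction signage present → met
2. restraint system inspection 99 days ago vs limit 90 → not met
3. on-site first responders 0 < 3 → not met
4. ride-specific liability coverage $300,000 < $325,000 → not met
5. ride permit absent → not met
6. general liability coverage $2,700,000 < $2,750,000 → not met
7. condition 'runs rides over 30 feet tall' does not hold → requirement n/a → met
8. incidents reportable in the past year 3 > 1 → not met
9. third-party ride inspection 173 days ago vs limit 120 → not met
10. manufacturer's operating manual present → met
11. rides operating with open deficiencies 0 ≤ 0 → met
Not met: 2, 3, 4, 5, 6, 8, 9

2, 3, 4, 5, 6, 8, 9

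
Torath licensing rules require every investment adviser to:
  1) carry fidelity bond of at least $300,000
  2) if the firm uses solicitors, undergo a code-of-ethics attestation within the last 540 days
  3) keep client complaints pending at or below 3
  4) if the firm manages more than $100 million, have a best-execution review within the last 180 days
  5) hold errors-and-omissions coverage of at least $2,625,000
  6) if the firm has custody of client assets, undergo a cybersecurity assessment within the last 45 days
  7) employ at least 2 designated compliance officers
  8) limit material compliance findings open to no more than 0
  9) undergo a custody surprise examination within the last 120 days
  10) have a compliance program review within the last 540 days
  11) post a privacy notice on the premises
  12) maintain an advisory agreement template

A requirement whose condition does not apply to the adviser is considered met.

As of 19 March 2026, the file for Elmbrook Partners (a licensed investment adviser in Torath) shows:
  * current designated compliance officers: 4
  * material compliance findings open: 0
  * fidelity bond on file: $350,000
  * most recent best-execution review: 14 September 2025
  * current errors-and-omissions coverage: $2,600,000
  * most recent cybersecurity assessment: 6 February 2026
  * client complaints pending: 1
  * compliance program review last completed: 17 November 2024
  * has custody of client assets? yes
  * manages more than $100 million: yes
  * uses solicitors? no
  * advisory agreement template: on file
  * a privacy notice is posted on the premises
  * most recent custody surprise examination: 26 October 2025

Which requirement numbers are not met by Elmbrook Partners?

4, 5, 9

1. fidelity bond $350,000 ≥ $300,000 → met
2. condition 'uses solicitors' does not hold → requirement n/a → met
3. client complaints pending 1 ≤ 3 → met
4. condition 'manages more than $100 million' holds; best-execution review 186 days ago vs limit 180 → not met
5. errors-and-omissions coverage $2,600,000 < $2,625,000 → not met
6. condition 'has custody of client assets' holds; cybersecurity assessment 41 days ago vs limit 45 → met
7. designated compliance officers 4 ≥ 2 → met
8. material compliance findings open 0 ≤ 0 → met
9. custody surprise examination 144 days ago vs limit 120 → not met
10. compliance program review 487 days ago vs limit 540 → met
11. privacy notice present → met
12. advisory agreement template present → met
Not met: 4, 5, 9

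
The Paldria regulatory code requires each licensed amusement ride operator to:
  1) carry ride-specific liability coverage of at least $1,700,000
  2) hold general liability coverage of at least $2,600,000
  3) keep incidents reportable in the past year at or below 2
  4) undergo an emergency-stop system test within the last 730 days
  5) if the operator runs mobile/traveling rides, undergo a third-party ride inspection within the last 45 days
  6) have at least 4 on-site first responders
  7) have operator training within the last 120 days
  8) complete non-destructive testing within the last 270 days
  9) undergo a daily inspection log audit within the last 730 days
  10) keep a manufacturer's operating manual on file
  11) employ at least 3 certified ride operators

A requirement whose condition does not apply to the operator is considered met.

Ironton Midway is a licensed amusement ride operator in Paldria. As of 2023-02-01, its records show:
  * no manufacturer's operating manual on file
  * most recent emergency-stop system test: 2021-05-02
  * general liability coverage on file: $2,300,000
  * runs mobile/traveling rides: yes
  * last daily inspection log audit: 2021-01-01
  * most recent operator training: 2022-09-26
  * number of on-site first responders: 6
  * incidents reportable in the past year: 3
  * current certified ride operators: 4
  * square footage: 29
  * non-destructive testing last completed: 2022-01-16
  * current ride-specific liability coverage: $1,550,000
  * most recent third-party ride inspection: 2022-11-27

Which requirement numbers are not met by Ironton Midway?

1. ride-specific liability coverage $1,550,000 < $1,700,000 → not met
2. general liability coverage $2,300,000 < $2,600,000 → not met
3. incidents reportable in the past year 3 > 2 → not met
4. emergency-stop system test 640 days ago vs limit 730 → met
5. condition 'runs mobile/traveling rides' holds; third-party ride inspection 66 days ago vs limit 45 → not met
6. on-site first responders 6 ≥ 4 → met
7. operator training 128 days ago vs limit 120 → not met
8. non-destructive testing 381 days ago vs limit 270 → not met
9. daily inspection log audit 761 days ago vs limit 730 → not met
10. manufacturer's operating manual absent → not met
11. certified ride operators 4 ≥ 3 → met
Not met: 1, 2, 3, 5, 7, 8, 9, 10

1, 2, 3, 5, 7, 8, 9, 10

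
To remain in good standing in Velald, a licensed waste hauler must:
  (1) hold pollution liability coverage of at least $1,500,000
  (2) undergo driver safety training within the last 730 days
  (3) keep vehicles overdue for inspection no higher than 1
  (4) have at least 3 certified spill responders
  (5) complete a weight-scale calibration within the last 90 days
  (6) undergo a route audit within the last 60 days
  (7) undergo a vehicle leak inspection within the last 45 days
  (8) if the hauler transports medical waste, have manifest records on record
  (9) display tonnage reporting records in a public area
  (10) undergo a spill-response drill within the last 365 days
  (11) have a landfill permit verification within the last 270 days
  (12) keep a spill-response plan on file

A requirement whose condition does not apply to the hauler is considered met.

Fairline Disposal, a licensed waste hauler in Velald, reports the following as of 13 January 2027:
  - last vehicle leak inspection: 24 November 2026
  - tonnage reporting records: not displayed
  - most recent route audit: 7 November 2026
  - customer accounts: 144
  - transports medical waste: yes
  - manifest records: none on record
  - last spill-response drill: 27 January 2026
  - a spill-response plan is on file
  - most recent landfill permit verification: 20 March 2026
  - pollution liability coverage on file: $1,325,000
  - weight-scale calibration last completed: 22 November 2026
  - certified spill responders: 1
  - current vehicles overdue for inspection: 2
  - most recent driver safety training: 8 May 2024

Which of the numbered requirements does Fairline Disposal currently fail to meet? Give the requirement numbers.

1, 2, 3, 4, 6, 7, 8, 9, 11

1. pollution liability coverage $1,325,000 < $1,500,000 → not met
2. driver safety training 980 days ago vs limit 730 → not met
3. vehicles overdue for inspection 2 > 1 → not met
4. certified spill responders 1 < 3 → not met
5. weight-scale calibration 52 days ago vs limit 90 → met
6. route audit 67 days ago vs limit 60 → not met
7. vehicle leak inspection 50 days ago vs limit 45 → not met
8. condition 'transports medical waste' holds; manifest records absent → not met
9. tonnage reporting records absent → not met
10. spill-response drill 351 days ago vs limit 365 → met
11. landfill permit verification 299 days ago vs limit 270 → not met
12. spill-response plan present → met
Not met: 1, 2, 3, 4, 6, 7, 8, 9, 11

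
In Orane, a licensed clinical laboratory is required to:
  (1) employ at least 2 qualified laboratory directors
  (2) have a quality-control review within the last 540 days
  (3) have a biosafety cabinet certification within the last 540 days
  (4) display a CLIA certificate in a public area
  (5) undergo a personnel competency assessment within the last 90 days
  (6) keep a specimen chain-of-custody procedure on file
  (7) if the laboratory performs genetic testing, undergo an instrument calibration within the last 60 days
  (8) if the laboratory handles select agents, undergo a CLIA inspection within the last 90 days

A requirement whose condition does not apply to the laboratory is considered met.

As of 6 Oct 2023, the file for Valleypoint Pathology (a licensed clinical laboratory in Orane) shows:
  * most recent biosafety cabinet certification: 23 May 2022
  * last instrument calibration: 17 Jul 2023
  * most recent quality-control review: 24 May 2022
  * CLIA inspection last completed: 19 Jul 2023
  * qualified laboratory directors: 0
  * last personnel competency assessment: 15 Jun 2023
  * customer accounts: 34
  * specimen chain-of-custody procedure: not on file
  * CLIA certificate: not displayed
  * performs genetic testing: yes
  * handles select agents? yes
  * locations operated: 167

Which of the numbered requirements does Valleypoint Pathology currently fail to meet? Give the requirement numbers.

1, 4, 5, 6, 7

1. qualified laboratory directors 0 < 2 → not met
2. quality-control review 500 days ago vs limit 540 → met
3. biosafety cabinet certification 501 days ago vs limit 540 → met
4. CLIA certificate absent → not met
5. personnel competency assessment 113 days ago vs limit 90 → not met
6. specimen chain-of-custody procedure absent → not met
7. condition 'performs genetic testing' holds; instrument calibration 81 days ago vs limit 60 → not met
8. condition 'handles select agents' holds; CLIA inspection 79 days ago vs limit 90 → met
Not met: 1, 4, 5, 6, 7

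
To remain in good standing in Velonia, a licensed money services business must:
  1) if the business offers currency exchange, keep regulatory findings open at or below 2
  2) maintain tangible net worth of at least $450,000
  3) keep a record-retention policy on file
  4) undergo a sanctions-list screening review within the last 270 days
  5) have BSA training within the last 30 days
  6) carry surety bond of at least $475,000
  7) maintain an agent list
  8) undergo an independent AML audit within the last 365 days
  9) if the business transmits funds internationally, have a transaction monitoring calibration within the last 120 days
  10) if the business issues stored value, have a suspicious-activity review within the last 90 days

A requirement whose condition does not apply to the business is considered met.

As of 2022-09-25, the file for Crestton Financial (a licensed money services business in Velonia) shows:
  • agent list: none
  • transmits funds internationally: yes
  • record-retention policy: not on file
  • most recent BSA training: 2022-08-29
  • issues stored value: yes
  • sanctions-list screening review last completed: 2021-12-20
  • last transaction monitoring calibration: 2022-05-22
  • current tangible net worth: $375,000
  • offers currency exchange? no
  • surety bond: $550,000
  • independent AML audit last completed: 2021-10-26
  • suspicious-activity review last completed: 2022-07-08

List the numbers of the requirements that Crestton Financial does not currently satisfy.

2, 3, 4, 7, 9

1. condition 'offers currency exchange' does not hold → requirement n/a → met
2. tangible net worth $375,000 < $450,000 → not met
3. record-retention policy absent → not met
4. sanctions-list screening review 279 days ago vs limit 270 → not met
5. BSA training 27 days ago vs limit 30 → met
6. surety bond $550,000 ≥ $475,000 → met
7. agent list absent → not met
8. independent AML audit 334 days ago vs limit 365 → met
9. condition 'transmits funds internationally' holds; transaction monitoring calibration 126 days ago vs limit 120 → not met
10. condition 'issues stored value' holds; suspicious-activity review 79 days ago vs limit 90 → met
Not met: 2, 3, 4, 7, 9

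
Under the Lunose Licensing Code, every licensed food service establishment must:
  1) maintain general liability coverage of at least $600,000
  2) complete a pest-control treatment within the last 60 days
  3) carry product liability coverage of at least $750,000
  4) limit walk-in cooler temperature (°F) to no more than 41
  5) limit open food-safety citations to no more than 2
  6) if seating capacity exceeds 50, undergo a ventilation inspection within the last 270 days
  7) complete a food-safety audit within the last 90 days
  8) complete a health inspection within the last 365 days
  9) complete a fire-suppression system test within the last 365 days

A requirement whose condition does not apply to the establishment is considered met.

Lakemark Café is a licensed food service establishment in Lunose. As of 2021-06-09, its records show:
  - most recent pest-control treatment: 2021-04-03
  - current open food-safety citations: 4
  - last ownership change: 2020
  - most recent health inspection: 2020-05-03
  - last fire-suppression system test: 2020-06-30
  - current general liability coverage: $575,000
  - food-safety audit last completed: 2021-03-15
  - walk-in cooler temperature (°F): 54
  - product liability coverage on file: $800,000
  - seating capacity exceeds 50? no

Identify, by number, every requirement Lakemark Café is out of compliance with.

1. general liability coverage $575,000 < $600,000 → not met
2. pest-control treatment 67 days ago vs limit 60 → not met
3. product liability coverage $800,000 ≥ $750,000 → met
4. walk-in cooler temperature (°F) 54 > 41 → not met
5. open food-safety citations 4 > 2 → not met
6. condition 'seating capacity exceeds 50' does not hold → requirement n/a → met
7. food-safety audit 86 days ago vs limit 90 → met
8. health inspection 402 days ago vs limit 365 → not met
9. fire-suppression system test 344 days ago vs limit 365 → met
Not met: 1, 2, 4, 5, 8

1, 2, 4, 5, 8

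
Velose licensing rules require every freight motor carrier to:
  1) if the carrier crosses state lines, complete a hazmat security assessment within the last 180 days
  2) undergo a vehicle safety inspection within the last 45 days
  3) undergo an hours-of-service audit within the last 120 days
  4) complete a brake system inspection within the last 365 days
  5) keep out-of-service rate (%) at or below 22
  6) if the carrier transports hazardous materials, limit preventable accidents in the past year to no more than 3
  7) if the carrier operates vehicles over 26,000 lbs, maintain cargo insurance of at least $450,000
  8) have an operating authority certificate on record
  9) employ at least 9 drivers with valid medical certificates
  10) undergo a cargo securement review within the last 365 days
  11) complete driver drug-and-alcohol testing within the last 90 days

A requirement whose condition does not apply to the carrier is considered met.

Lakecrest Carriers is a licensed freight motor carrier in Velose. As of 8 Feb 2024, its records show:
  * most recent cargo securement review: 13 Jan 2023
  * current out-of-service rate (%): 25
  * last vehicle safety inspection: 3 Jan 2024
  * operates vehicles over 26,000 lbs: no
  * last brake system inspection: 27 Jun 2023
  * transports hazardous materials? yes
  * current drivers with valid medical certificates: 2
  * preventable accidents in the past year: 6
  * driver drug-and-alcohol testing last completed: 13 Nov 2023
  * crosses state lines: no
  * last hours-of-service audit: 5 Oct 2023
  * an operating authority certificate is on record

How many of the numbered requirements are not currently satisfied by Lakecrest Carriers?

5

1. condition 'crosses state lines' does not hold → requirement n/a → met
2. vehicle safety inspection 36 days ago vs limit 45 → met
3. hours-of-service audit 126 days ago vs limit 120 → not met
4. brake system inspection 226 days ago vs limit 365 → met
5. out-of-service rate (%) 25 > 22 → not met
6. condition 'transports hazardous materials' holds; preventable accidents in the past year 6 > 3 → not met
7. condition 'operates vehicles over 26,000 lbs' does not hold → requirement n/a → met
8. operating authority certificate present → met
9. drivers with valid medical certificates 2 < 9 → not met
10. cargo securement review 391 days ago vs limit 365 → not met
11. driver drug-and-alcohol testing 87 days ago vs limit 90 → met
Not met: 5 of 11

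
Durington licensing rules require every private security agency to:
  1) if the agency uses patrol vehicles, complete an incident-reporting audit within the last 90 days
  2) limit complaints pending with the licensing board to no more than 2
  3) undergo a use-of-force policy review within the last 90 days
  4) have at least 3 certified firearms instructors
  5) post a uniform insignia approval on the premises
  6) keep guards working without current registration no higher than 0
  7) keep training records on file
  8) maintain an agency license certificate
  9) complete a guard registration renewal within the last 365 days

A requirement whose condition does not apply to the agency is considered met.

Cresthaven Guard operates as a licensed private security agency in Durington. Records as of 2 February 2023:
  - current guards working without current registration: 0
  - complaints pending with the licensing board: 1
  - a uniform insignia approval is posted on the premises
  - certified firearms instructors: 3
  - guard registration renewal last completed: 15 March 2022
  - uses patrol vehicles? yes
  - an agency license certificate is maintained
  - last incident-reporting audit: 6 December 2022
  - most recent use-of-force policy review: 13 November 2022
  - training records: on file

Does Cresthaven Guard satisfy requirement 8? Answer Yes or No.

Yes

8. agency license certificate present → met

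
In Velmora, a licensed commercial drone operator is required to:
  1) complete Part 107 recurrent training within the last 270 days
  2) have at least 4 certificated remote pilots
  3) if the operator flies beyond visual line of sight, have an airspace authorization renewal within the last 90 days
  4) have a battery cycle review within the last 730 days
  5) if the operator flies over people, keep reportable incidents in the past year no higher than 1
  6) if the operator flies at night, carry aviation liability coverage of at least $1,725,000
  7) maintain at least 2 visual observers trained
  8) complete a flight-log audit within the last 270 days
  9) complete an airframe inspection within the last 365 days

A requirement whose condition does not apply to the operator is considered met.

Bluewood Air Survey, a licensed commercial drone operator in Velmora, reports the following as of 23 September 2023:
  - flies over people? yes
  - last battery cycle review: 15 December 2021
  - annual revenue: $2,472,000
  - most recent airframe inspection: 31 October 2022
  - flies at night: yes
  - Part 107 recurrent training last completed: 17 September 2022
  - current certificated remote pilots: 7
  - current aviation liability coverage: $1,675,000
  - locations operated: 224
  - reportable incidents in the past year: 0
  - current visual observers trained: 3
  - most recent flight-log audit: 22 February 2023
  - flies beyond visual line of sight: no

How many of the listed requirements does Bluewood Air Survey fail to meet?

1. Part 107 recurrent training 371 days ago vs limit 270 → not met
2. certificated remote pilots 7 ≥ 4 → met
3. condition 'flies beyond visual line of sight' does not hold → requirement n/a → met
4. battery cycle review 647 days ago vs limit 730 → met
5. condition 'flies over people' holds; reportable incidents in the past year 0 ≤ 1 → met
6. condition 'flies at night' holds; aviation liability coverage $1,675,000 < $1,725,000 → not met
7. visual observers trained 3 ≥ 2 → met
8. flight-log audit 213 days ago vs limit 270 → met
9. airframe inspection 327 days ago vs limit 365 → met
Not met: 2 of 9

2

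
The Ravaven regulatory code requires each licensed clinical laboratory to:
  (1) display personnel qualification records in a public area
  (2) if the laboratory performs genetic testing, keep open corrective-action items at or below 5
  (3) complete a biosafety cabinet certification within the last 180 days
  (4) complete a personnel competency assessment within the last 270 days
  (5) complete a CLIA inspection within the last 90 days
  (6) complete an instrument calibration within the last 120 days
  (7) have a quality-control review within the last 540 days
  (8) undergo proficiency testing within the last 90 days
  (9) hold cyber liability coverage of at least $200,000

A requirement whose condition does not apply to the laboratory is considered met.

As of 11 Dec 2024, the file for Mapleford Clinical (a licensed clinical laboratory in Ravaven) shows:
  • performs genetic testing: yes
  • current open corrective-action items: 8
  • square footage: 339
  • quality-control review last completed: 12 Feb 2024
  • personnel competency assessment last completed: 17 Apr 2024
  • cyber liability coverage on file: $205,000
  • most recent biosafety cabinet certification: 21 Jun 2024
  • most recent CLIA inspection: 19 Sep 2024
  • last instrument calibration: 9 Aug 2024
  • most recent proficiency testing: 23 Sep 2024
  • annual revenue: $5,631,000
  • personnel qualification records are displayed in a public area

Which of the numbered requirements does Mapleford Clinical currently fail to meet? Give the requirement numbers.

1. personnel qualification records present → met
2. condition 'performs genetic testing' holds; open corrective-action items 8 > 5 → not met
3. biosafety cabinet certification 173 days ago vs limit 180 → met
4. personnel competency assessment 238 days ago vs limit 270 → met
5. CLIA inspection 83 days ago vs limit 90 → met
6. instrument calibration 124 days ago vs limit 120 → not met
7. quality-control review 303 days ago vs limit 540 → met
8. proficiency testing 79 days ago vs limit 90 → met
9. cyber liability coverage $205,000 ≥ $200,000 → met
Not met: 2, 6

2, 6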